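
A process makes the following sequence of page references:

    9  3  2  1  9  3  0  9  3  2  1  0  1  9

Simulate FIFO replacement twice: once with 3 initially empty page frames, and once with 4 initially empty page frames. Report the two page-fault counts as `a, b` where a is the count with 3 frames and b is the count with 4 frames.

3 frames: F F F F F F F . . F F . . F → 10 faults.
4 frames: F F F F . . F F F F F F . F → 11 faults.
11 > 10: adding a frame increased faults — Belady's anomaly.

10, 11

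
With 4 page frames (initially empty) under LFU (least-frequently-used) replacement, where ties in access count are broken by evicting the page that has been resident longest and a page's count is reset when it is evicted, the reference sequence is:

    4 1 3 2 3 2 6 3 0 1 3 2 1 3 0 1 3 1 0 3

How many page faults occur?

4 → miss, frames [4]
1 → miss, frames [4, 1]
3 → miss, frames [4, 1, 3]
2 → miss, frames [4, 1, 3, 2]
3 → hit
2 → hit
6 → miss, evict 4, frames [1, 3, 2, 6]
3 → hit
0 → miss, evict 1, frames [3, 2, 6, 0]
1 → miss, evict 6, frames [3, 2, 0, 1]
3 → hit
2 → hit
1 → hit
3 → hit
0 → hit
1 → hit
3 → hit
1 → hit
0 → hit
3 → hit
Page faults: 7.

7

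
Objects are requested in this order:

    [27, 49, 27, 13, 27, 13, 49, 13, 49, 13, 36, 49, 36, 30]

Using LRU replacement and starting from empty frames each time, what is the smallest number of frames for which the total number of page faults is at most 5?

f=1: 14 faults
f=2: 7 faults
f=3: 5 faults
f=4: 5 faults
f=5: 5 faults
Smallest f with faults ≤ 5 is 3.

3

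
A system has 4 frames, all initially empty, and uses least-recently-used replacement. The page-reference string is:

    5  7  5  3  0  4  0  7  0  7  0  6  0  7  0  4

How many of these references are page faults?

5 → miss, frames [5]
7 → miss, frames [5, 7]
5 → hit
3 → miss, frames [7, 5, 3]
0 → miss, frames [7, 5, 3, 0]
4 → miss, evict 7, frames [5, 3, 0, 4]
0 → hit
7 → miss, evict 5, frames [3, 4, 0, 7]
0 → hit
7 → hit
0 → hit
6 → miss, evict 3, frames [4, 7, 0, 6]
0 → hit
7 → hit
0 → hit
4 → hit
Page faults: 7.

7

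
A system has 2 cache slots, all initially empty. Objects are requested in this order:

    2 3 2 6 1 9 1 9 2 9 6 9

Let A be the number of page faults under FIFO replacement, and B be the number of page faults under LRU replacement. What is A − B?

Under FIFO: F F . F F F . . F . F F → 8 faults.
Under LRU: F F . F F F . . F . F . → 7 faults.
A − B = 8 − 7 = 1.

1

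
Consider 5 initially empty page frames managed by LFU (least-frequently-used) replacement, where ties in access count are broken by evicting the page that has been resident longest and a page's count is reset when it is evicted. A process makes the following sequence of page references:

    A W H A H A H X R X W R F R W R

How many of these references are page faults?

A -> miss, frames [A]
W -> miss, frames [A, W]
H -> miss, frames [A, W, H]
A -> hit
H -> hit
A -> hit
H -> hit
X -> miss, frames [A, W, H, X]
R -> miss, frames [A, W, H, X, R]
X -> hit
W -> hit
R -> hit
F -> miss, evict W, frames [A, H, X, R, F]
R -> hit
W -> miss, evict F, frames [A, H, X, R, W]
R -> hit
Page faults: 7.

7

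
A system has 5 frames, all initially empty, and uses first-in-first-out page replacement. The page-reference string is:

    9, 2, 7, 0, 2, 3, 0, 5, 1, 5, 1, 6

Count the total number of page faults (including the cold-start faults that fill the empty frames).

9 -> miss, frames [9]
2 -> miss, frames [9, 2]
7 -> miss, frames [9, 2, 7]
0 -> miss, frames [9, 2, 7, 0]
2 -> hit
3 -> miss, frames [9, 2, 7, 0, 3]
0 -> hit
5 -> miss, evict 9, frames [2, 7, 0, 3, 5]
1 -> miss, evict 2, frames [7, 0, 3, 5, 1]
5 -> hit
1 -> hit
6 -> miss, evict 7, frames [0, 3, 5, 1, 6]
Page faults: 8.

8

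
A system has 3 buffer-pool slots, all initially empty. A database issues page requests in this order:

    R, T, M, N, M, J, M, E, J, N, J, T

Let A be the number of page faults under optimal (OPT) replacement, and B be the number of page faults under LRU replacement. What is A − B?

-1

Under OPT: F F F F . F . F . . . F → 7 faults.
Under LRU: F F F F . F . F . F . F → 8 faults.
A − B = 7 − 8 = -1.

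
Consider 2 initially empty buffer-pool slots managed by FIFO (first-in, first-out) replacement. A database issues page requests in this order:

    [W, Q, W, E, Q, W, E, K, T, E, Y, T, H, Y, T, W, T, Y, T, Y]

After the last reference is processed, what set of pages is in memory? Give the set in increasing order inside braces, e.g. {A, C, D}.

W → fault, frames {W}
Q → fault, frames {W,Q}
W → hit
E → fault, evict W, frames {Q,E}
Q → hit
W → fault, evict Q, frames {E,W}
E → hit
K → fault, evict E, frames {W,K}
T → fault, evict W, frames {K,T}
E → fault, evict K, frames {T,E}
Y → fault, evict T, frames {E,Y}
T → fault, evict E, frames {Y,T}
H → fault, evict Y, frames {T,H}
Y → fault, evict T, frames {H,Y}
T → fault, evict H, frames {Y,T}
W → fault, evict Y, frames {T,W}
T → hit
Y → fault, evict T, frames {W,Y}
T → fault, evict W, frames {Y,T}
Y → hit

{T, Y}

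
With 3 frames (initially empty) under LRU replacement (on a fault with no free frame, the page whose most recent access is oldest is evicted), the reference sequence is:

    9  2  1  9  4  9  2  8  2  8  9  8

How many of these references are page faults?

6

9 -> miss, frames {9}
2 -> miss, frames {9,2}
1 -> miss, frames {9,2,1}
9 -> hit
4 -> miss, evict 2, frames {1,9,4}
9 -> hit
2 -> miss, evict 1, frames {4,9,2}
8 -> miss, evict 4, frames {9,2,8}
2 -> hit
8 -> hit
9 -> hit
8 -> hit
Page faults: 6.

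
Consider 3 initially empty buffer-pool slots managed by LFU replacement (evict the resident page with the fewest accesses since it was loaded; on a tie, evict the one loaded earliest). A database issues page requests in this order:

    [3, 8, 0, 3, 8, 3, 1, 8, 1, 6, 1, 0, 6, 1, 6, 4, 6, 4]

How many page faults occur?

3 → fault, frames [3]
8 → fault, frames [3, 8]
0 → fault, frames [3, 8, 0]
3 → hit
8 → hit
3 → hit
1 → fault, evict 0, frames [3, 8, 1]
8 → hit
1 → hit
6 → fault, evict 1, frames [3, 8, 6]
1 → fault, evict 6, frames [3, 8, 1]
0 → fault, evict 1, frames [3, 8, 0]
6 → fault, evict 0, frames [3, 8, 6]
1 → fault, evict 6, frames [3, 8, 1]
6 → fault, evict 1, frames [3, 8, 6]
4 → fault, evict 6, frames [3, 8, 4]
6 → fault, evict 4, frames [3, 8, 6]
4 → fault, evict 6, frames [3, 8, 4]
Page faults: 13.

13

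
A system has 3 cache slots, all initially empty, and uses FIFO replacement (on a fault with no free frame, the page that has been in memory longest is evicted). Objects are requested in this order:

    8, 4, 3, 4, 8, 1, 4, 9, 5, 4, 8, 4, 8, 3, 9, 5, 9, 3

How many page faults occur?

8 -> fault, frames [8]
4 -> fault, frames [8, 4]
3 -> fault, frames [8, 4, 3]
4 -> hit
8 -> hit
1 -> fault, evict 8, frames [4, 3, 1]
4 -> hit
9 -> fault, evict 4, frames [3, 1, 9]
5 -> fault, evict 3, frames [1, 9, 5]
4 -> fault, evict 1, frames [9, 5, 4]
8 -> fault, evict 9, frames [5, 4, 8]
4 -> hit
8 -> hit
3 -> fault, evict 5, frames [4, 8, 3]
9 -> fault, evict 4, frames [8, 3, 9]
5 -> fault, evict 8, frames [3, 9, 5]
9 -> hit
3 -> hit
Page faults: 11.

11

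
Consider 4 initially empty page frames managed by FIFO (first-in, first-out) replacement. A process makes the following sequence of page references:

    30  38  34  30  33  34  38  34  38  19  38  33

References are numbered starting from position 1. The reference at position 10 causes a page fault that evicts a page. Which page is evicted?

30

pos 1: 30 → miss, frames {30}
pos 2: 38 → miss, frames {30,38}
pos 3: 34 → miss, frames {30,38,34}
pos 4: 30 → hit
pos 5: 33 → miss, frames {30,38,34,33}
pos 6: 34 → hit
pos 7: 38 → hit
pos 8: 34 → hit
pos 9: 38 → hit
pos 10: 19 → miss, evict 30, frames {38,34,33,19}
At position 10, page 30 is evicted.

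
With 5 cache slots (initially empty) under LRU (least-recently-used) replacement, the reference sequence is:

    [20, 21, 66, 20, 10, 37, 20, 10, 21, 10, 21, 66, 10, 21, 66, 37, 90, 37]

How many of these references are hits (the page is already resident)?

20: miss, frames [20]
21: miss, frames [20, 21]
66: miss, frames [20, 21, 66]
20: hit
10: miss, frames [21, 66, 20, 10]
37: miss, frames [21, 66, 20, 10, 37]
20: hit
10: hit
21: hit
10: hit
21: hit
66: hit
10: hit
21: hit
66: hit
37: hit
90: miss, evict 20, frames [10, 21, 66, 37, 90]
37: hit
Hits: 12.

12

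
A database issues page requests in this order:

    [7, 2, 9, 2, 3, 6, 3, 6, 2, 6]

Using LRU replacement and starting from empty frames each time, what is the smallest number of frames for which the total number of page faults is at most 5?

f=1: 10 faults
f=2: 6 faults
f=3: 5 faults
f=4: 5 faults
f=5: 5 faults
Smallest f with faults ≤ 5 is 3.

3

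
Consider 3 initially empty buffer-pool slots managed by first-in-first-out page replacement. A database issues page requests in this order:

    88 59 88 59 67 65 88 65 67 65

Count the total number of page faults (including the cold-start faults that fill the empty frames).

5

88 → miss, frames {88}
59 → miss, frames {88,59}
88 → hit
59 → hit
67 → miss, frames {88,59,67}
65 → miss, evict 88, frames {59,67,65}
88 → miss, evict 59, frames {67,65,88}
65 → hit
67 → hit
65 → hit
Page faults: 5.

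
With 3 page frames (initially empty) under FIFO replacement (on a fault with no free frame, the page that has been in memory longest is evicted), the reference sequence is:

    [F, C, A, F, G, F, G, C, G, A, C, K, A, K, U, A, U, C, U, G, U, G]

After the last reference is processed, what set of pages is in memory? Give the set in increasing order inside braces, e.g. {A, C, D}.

F -> fault, frames [F]
C -> fault, frames [F, C]
A -> fault, frames [F, C, A]
F -> hit
G -> fault, evict F, frames [C, A, G]
F -> fault, evict C, frames [A, G, F]
G -> hit
C -> fault, evict A, frames [G, F, C]
G -> hit
A -> fault, evict G, frames [F, C, A]
C -> hit
K -> fault, evict F, frames [C, A, K]
A -> hit
K -> hit
U -> fault, evict C, frames [A, K, U]
A -> hit
U -> hit
C -> fault, evict A, frames [K, U, C]
U -> hit
G -> fault, evict K, frames [U, C, G]
U -> hit
G -> hit

{C, G, U}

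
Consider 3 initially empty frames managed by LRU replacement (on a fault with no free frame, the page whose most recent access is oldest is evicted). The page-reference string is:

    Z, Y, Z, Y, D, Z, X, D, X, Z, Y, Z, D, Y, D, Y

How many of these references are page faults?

Z → fault, frames [Z]
Y → fault, frames [Z, Y]
Z → hit
Y → hit
D → fault, frames [Z, Y, D]
Z → hit
X → fault, evict Y, frames [D, Z, X]
D → hit
X → hit
Z → hit
Y → fault, evict D, frames [X, Z, Y]
Z → hit
D → fault, evict X, frames [Y, Z, D]
Y → hit
D → hit
Y → hit
Page faults: 6.

6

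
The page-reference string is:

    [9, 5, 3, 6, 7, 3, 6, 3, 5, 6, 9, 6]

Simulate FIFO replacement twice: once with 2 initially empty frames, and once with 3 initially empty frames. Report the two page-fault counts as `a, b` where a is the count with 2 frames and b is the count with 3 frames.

10, 8

2 frames: F F F F F F F . F . F F → 10 faults.
3 frames: F F F F F . . . F . F F → 8 faults.
8 < 10: adding a frame reduced faults, as is typical.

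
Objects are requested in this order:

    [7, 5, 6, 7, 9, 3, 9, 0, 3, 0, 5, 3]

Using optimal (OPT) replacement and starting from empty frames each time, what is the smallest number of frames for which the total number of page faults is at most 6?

3

f=1: 12 faults
f=2: 7 faults
f=3: 6 faults
f=4: 6 faults
f=5: 6 faults
f=6: 6 faults
Smallest f with faults ≤ 6 is 3.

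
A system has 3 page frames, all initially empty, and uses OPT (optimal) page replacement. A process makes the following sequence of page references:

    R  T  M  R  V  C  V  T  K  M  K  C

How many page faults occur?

R: fault, frames {R}
T: fault, frames {R,T}
M: fault, frames {R,T,M}
R: hit
V: fault, evict R, frames {T,M,V}
C: fault, evict M, frames {T,V,C}
V: hit
T: hit
K: fault, evict V, frames {T,C,K}
M: fault, evict T, frames {C,K,M}
K: hit
C: hit
Page faults: 7.

7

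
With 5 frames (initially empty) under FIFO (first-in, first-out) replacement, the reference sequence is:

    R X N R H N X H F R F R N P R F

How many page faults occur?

7

R → fault, frames {R}
X → fault, frames {R,X}
N → fault, frames {R,X,N}
R → hit
H → fault, frames {R,X,N,H}
N → hit
X → hit
H → hit
F → fault, frames {R,X,N,H,F}
R → hit
F → hit
R → hit
N → hit
P → fault, evict R, frames {X,N,H,F,P}
R → fault, evict X, frames {N,H,F,P,R}
F → hit
Page faults: 7.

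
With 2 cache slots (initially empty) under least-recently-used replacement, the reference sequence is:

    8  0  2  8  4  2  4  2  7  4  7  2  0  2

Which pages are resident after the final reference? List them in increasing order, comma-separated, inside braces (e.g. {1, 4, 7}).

8 → fault, frames {8}
0 → fault, frames {8,0}
2 → fault, evict 8, frames {0,2}
8 → fault, evict 0, frames {2,8}
4 → fault, evict 2, frames {8,4}
2 → fault, evict 8, frames {4,2}
4 → hit
2 → hit
7 → fault, evict 4, frames {2,7}
4 → fault, evict 2, frames {7,4}
7 → hit
2 → fault, evict 4, frames {7,2}
0 → fault, evict 7, frames {2,0}
2 → hit

{0, 2}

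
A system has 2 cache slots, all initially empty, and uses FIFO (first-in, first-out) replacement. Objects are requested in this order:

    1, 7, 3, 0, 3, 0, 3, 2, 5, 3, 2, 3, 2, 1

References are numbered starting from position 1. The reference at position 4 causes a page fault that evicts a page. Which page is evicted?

7

pos 1: 1: fault, frames {1}
pos 2: 7: fault, frames {1,7}
pos 3: 3: fault, evict 1, frames {7,3}
pos 4: 0: fault, evict 7, frames {3,0}
At position 4, page 7 is evicted.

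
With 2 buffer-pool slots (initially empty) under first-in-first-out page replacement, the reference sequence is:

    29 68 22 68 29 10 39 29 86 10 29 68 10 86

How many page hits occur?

29 → fault, frames [29]
68 → fault, frames [29, 68]
22 → fault, evict 29, frames [68, 22]
68 → hit
29 → fault, evict 68, frames [22, 29]
10 → fault, evict 22, frames [29, 10]
39 → fault, evict 29, frames [10, 39]
29 → fault, evict 10, frames [39, 29]
86 → fault, evict 39, frames [29, 86]
10 → fault, evict 29, frames [86, 10]
29 → fault, evict 86, frames [10, 29]
68 → fault, evict 10, frames [29, 68]
10 → fault, evict 29, frames [68, 10]
86 → fault, evict 68, frames [10, 86]
Hits: 1.

1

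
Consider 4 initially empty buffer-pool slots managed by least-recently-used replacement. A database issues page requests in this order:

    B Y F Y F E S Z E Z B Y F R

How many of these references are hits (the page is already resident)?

B -> miss, frames {B}
Y -> miss, frames {B,Y}
F -> miss, frames {B,Y,F}
Y -> hit
F -> hit
E -> miss, frames {B,Y,F,E}
S -> miss, evict B, frames {Y,F,E,S}
Z -> miss, evict Y, frames {F,E,S,Z}
E -> hit
Z -> hit
B -> miss, evict F, frames {S,E,Z,B}
Y -> miss, evict S, frames {E,Z,B,Y}
F -> miss, evict E, frames {Z,B,Y,F}
R -> miss, evict Z, frames {B,Y,F,R}
Hits: 4.

4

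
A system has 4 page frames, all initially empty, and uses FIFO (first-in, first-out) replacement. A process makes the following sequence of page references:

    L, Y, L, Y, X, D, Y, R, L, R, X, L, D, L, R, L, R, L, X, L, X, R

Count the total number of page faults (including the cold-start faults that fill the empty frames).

6

L -> fault, frames {L}
Y -> fault, frames {L,Y}
L -> hit
Y -> hit
X -> fault, frames {L,Y,X}
D -> fault, frames {L,Y,X,D}
Y -> hit
R -> fault, evict L, frames {Y,X,D,R}
L -> fault, evict Y, frames {X,D,R,L}
R -> hit
X -> hit
L -> hit
D -> hit
L -> hit
R -> hit
L -> hit
R -> hit
L -> hit
X -> hit
L -> hit
X -> hit
R -> hit
Page faults: 6.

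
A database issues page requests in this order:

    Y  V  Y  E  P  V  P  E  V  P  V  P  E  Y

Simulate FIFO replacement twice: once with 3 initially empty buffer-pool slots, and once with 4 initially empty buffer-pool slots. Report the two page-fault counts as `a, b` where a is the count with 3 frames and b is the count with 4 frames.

3 frames: F F . F F . . . . . . . . F → 5 faults.
4 frames: F F . F F . . . . . . . . . → 4 faults.
4 < 5: adding a frame reduced faults, as is typical.

5, 4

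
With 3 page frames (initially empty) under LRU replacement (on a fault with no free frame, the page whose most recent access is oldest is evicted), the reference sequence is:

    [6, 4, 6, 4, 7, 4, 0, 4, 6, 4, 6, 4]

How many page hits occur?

6 -> fault, frames {6}
4 -> fault, frames {6,4}
6 -> hit
4 -> hit
7 -> fault, frames {6,4,7}
4 -> hit
0 -> fault, evict 6, frames {7,4,0}
4 -> hit
6 -> fault, evict 7, frames {0,4,6}
4 -> hit
6 -> hit
4 -> hit
Hits: 7.

7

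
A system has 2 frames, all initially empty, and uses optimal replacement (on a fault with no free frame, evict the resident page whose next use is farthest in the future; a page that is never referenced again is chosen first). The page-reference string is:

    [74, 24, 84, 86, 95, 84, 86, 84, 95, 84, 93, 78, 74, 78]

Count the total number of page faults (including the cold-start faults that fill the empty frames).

74 → miss, frames [74]
24 → miss, frames [74, 24]
84 → miss, evict 24, frames [74, 84]
86 → miss, evict 74, frames [84, 86]
95 → miss, evict 86, frames [84, 95]
84 → hit
86 → miss, evict 95, frames [84, 86]
84 → hit
95 → miss, evict 86, frames [84, 95]
84 → hit
93 → miss, evict 95, frames [84, 93]
78 → miss, evict 93, frames [84, 78]
74 → miss, evict 84, frames [78, 74]
78 → hit
Page faults: 10.

10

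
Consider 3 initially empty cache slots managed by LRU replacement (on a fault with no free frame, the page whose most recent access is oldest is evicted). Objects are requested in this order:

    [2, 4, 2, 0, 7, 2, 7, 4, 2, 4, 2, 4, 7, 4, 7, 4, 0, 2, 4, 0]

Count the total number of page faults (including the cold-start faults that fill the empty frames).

7

2: fault, frames {2}
4: fault, frames {2,4}
2: hit
0: fault, frames {4,2,0}
7: fault, evict 4, frames {2,0,7}
2: hit
7: hit
4: fault, evict 0, frames {2,7,4}
2: hit
4: hit
2: hit
4: hit
7: hit
4: hit
7: hit
4: hit
0: fault, evict 2, frames {7,4,0}
2: fault, evict 7, frames {4,0,2}
4: hit
0: hit
Page faults: 7.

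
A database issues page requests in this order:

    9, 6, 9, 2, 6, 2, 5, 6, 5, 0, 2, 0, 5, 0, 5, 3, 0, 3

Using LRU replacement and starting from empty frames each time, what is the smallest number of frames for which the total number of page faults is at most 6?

4

f=1: 18 faults
f=2: 11 faults
f=3: 7 faults
f=4: 6 faults
f=5: 6 faults
f=6: 6 faults
Smallest f with faults ≤ 6 is 4.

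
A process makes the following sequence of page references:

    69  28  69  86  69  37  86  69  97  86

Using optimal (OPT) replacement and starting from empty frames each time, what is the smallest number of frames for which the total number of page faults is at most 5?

3

f=1: 10 faults
f=2: 6 faults
f=3: 5 faults
f=4: 5 faults
f=5: 5 faults
Smallest f with faults ≤ 5 is 3.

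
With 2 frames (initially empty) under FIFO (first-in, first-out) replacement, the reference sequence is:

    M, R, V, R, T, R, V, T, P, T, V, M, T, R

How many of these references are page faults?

12

M -> fault, frames {M}
R -> fault, frames {M,R}
V -> fault, evict M, frames {R,V}
R -> hit
T -> fault, evict R, frames {V,T}
R -> fault, evict V, frames {T,R}
V -> fault, evict T, frames {R,V}
T -> fault, evict R, frames {V,T}
P -> fault, evict V, frames {T,P}
T -> hit
V -> fault, evict T, frames {P,V}
M -> fault, evict P, frames {V,M}
T -> fault, evict V, frames {M,T}
R -> fault, evict M, frames {T,R}
Page faults: 12.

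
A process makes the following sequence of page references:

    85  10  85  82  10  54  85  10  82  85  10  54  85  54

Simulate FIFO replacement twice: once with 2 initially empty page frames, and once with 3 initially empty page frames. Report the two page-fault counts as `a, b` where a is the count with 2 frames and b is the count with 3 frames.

11, 9

2 frames: F F . F . F F F F F F F F . → 11 faults.
3 frames: F F . F . F F F F . . F F . → 9 faults.
9 < 11: adding a frame reduced faults, as is typical.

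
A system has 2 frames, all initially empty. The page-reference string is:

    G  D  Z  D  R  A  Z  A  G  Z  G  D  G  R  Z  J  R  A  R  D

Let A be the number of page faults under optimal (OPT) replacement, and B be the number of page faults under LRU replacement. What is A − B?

Under OPT: F F F . F F . . F . . F . F F F . F . F → 12 faults.
Under LRU: F F F . F F F . F F . F . F F F F F . F → 15 faults.
A − B = 12 − 15 = -3.

-3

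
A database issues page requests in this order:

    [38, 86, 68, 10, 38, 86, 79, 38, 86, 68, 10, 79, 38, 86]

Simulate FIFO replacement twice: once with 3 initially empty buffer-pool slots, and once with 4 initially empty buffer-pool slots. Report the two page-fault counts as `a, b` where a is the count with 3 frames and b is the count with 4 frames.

3 frames: F F F F F F F . . F F . F F → 11 faults.
4 frames: F F F F . . F F F F F F F F → 12 faults.
12 > 11: adding a frame increased faults — Belady's anomaly.

11, 12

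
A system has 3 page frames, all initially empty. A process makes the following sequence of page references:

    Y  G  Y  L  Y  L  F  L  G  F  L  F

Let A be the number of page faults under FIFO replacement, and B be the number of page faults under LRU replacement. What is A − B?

Under FIFO: F F . F . . F . . . . . → 4 faults.
Under LRU: F F . F . . F . F . . . → 5 faults.
A − B = 4 − 5 = -1.

-1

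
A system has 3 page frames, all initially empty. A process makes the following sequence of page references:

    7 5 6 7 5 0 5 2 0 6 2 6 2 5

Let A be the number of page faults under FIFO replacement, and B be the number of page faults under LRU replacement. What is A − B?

Under FIFO: F F F . . F . F . . . . . F → 6 faults.
Under LRU: F F F . . F . F . F . . . F → 7 faults.
A − B = 6 − 7 = -1.

-1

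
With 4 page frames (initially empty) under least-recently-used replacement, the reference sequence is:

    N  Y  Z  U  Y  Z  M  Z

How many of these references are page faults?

5

N → fault, frames {N}
Y → fault, frames {N,Y}
Z → fault, frames {N,Y,Z}
U → fault, frames {N,Y,Z,U}
Y → hit
Z → hit
M → fault, evict N, frames {U,Y,Z,M}
Z → hit
Page faults: 5.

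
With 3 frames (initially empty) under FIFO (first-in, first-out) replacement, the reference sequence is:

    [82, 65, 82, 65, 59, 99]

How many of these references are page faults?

4

82: miss, frames (82)
65: miss, frames (82 65)
82: hit
65: hit
59: miss, frames (82 65 59)
99: miss, evict 82, frames (65 59 99)
Page faults: 4.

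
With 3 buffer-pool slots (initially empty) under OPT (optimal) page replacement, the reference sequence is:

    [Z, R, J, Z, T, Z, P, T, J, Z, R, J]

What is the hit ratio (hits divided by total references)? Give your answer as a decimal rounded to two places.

0.42

Z → fault, frames {Z}
R → fault, frames {Z,R}
J → fault, frames {Z,R,J}
Z → hit
T → fault, evict R, frames {Z,J,T}
Z → hit
P → fault, evict Z, frames {J,T,P}
T → hit
J → hit
Z → fault, evict P, frames {J,T,Z}
R → fault, evict Z, frames {J,T,R}
J → hit
Hits: 5 of 12 references → 5/12 = 0.4167.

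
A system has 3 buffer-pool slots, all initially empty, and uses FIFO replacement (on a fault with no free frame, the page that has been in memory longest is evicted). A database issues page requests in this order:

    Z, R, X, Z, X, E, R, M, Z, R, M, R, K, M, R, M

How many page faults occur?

9

Z -> miss, frames (Z)
R -> miss, frames (Z R)
X -> miss, frames (Z R X)
Z -> hit
X -> hit
E -> miss, evict Z, frames (R X E)
R -> hit
M -> miss, evict R, frames (X E M)
Z -> miss, evict X, frames (E M Z)
R -> miss, evict E, frames (M Z R)
M -> hit
R -> hit
K -> miss, evict M, frames (Z R K)
M -> miss, evict Z, frames (R K M)
R -> hit
M -> hit
Page faults: 9.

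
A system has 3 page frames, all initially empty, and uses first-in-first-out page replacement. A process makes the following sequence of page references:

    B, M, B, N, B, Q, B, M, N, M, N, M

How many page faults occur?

7

B -> fault, frames [B]
M -> fault, frames [B, M]
B -> hit
N -> fault, frames [B, M, N]
B -> hit
Q -> fault, evict B, frames [M, N, Q]
B -> fault, evict M, frames [N, Q, B]
M -> fault, evict N, frames [Q, B, M]
N -> fault, evict Q, frames [B, M, N]
M -> hit
N -> hit
M -> hit
Page faults: 7.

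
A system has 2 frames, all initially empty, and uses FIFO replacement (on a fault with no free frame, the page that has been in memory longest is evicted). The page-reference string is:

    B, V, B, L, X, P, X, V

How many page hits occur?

B -> fault, frames [B]
V -> fault, frames [B, V]
B -> hit
L -> fault, evict B, frames [V, L]
X -> fault, evict V, frames [L, X]
P -> fault, evict L, frames [X, P]
X -> hit
V -> fault, evict X, frames [P, V]
Hits: 2.

2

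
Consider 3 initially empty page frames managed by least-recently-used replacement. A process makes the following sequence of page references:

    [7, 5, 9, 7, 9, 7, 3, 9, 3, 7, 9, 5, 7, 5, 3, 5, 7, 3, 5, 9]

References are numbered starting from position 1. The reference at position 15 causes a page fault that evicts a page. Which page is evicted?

pos 1: 7 -> miss, frames [7]
pos 2: 5 -> miss, frames [7, 5]
pos 3: 9 -> miss, frames [7, 5, 9]
pos 4: 7 -> hit
pos 5: 9 -> hit
pos 6: 7 -> hit
pos 7: 3 -> miss, evict 5, frames [9, 7, 3]
pos 8: 9 -> hit
pos 9: 3 -> hit
pos 10: 7 -> hit
pos 11: 9 -> hit
pos 12: 5 -> miss, evict 3, frames [7, 9, 5]
pos 13: 7 -> hit
pos 14: 5 -> hit
pos 15: 3 -> miss, evict 9, frames [7, 5, 3]
At position 15, page 9 is evicted.

9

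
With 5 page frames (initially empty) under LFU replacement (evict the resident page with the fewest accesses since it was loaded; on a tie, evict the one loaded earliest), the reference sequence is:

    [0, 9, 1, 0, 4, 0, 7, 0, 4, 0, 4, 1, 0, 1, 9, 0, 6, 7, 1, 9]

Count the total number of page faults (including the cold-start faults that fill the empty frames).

0 -> fault, frames (0)
9 -> fault, frames (0 9)
1 -> fault, frames (0 9 1)
0 -> hit
4 -> fault, frames (0 9 1 4)
0 -> hit
7 -> fault, frames (0 9 1 4 7)
0 -> hit
4 -> hit
0 -> hit
4 -> hit
1 -> hit
0 -> hit
1 -> hit
9 -> hit
0 -> hit
6 -> fault, evict 7, frames (0 9 1 4 6)
7 -> fault, evict 6, frames (0 9 1 4 7)
1 -> hit
9 -> hit
Page faults: 7.

7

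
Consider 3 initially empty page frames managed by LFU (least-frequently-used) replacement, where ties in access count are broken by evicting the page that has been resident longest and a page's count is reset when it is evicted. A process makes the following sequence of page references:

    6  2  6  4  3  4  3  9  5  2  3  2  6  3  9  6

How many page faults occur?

10

6: fault, frames {6}
2: fault, frames {6,2}
6: hit
4: fault, frames {6,2,4}
3: fault, evict 2, frames {6,4,3}
4: hit
3: hit
9: fault, evict 6, frames {4,3,9}
5: fault, evict 9, frames {4,3,5}
2: fault, evict 5, frames {4,3,2}
3: hit
2: hit
6: fault, evict 4, frames {3,2,6}
3: hit
9: fault, evict 6, frames {3,2,9}
6: fault, evict 9, frames {3,2,6}
Page faults: 10.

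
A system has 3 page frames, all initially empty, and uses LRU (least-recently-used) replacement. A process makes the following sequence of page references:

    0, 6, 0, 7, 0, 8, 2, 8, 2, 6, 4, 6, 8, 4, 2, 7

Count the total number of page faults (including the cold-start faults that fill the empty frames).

0 → miss, frames {0}
6 → miss, frames {0,6}
0 → hit
7 → miss, frames {6,0,7}
0 → hit
8 → miss, evict 6, frames {7,0,8}
2 → miss, evict 7, frames {0,8,2}
8 → hit
2 → hit
6 → miss, evict 0, frames {8,2,6}
4 → miss, evict 8, frames {2,6,4}
6 → hit
8 → miss, evict 2, frames {4,6,8}
4 → hit
2 → miss, evict 6, frames {8,4,2}
7 → miss, evict 8, frames {4,2,7}
Page faults: 10.

10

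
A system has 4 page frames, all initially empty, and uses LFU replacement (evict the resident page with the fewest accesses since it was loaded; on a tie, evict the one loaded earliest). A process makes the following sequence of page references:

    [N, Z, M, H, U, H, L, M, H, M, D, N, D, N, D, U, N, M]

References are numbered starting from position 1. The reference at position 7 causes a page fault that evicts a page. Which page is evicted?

Z

pos 1: N -> fault, frames [N]
pos 2: Z -> fault, frames [N, Z]
pos 3: M -> fault, frames [N, Z, M]
pos 4: H -> fault, frames [N, Z, M, H]
pos 5: U -> fault, evict N, frames [Z, M, H, U]
pos 6: H -> hit
pos 7: L -> fault, evict Z, frames [M, H, U, L]
At position 7, page Z is evicted.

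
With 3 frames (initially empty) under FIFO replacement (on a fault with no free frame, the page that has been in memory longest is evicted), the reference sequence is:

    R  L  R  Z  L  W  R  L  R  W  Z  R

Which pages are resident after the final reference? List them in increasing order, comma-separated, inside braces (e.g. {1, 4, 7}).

{L, R, Z}

R → fault, frames {R}
L → fault, frames {R,L}
R → hit
Z → fault, frames {R,L,Z}
L → hit
W → fault, evict R, frames {L,Z,W}
R → fault, evict L, frames {Z,W,R}
L → fault, evict Z, frames {W,R,L}
R → hit
W → hit
Z → fault, evict W, frames {R,L,Z}
R → hit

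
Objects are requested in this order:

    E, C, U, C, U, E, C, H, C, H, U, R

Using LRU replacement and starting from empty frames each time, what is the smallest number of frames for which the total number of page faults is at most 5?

4

f=1: 12 faults
f=2: 8 faults
f=3: 6 faults
f=4: 5 faults
f=5: 5 faults
Smallest f with faults ≤ 5 is 4.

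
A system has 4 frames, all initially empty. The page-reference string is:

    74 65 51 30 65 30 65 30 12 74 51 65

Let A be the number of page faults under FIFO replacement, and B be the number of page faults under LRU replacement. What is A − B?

-1

Under FIFO: F F F F . . . . F F . F → 7 faults.
Under LRU: F F F F . . . . F F F F → 8 faults.
A − B = 7 − 8 = -1.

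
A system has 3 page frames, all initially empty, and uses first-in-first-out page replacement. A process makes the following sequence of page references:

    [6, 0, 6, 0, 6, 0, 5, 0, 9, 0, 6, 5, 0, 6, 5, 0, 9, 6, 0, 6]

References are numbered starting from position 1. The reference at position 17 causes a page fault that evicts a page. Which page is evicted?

6

pos 1: 6 → miss, frames (6)
pos 2: 0 → miss, frames (6 0)
pos 3: 6 → hit
pos 4: 0 → hit
pos 5: 6 → hit
pos 6: 0 → hit
pos 7: 5 → miss, frames (6 0 5)
pos 8: 0 → hit
pos 9: 9 → miss, evict 6, frames (0 5 9)
pos 10: 0 → hit
pos 11: 6 → miss, evict 0, frames (5 9 6)
pos 12: 5 → hit
pos 13: 0 → miss, evict 5, frames (9 6 0)
pos 14: 6 → hit
pos 15: 5 → miss, evict 9, frames (6 0 5)
pos 16: 0 → hit
pos 17: 9 → miss, evict 6, frames (0 5 9)
At position 17, page 6 is evicted.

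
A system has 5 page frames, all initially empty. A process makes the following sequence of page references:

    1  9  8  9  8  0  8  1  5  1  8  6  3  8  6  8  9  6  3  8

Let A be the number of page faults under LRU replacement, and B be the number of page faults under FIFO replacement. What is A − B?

Under LRU: F F F . . F . . F . . F F . . . F . . . → 8 faults.
Under FIFO: F F F . . F . . F . . F F . . . F . . F → 9 faults.
A − B = 8 − 9 = -1.

-1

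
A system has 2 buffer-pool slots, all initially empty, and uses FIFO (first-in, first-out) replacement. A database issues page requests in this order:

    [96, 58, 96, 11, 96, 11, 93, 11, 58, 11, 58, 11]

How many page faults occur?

96: miss, frames {96}
58: miss, frames {96,58}
96: hit
11: miss, evict 96, frames {58,11}
96: miss, evict 58, frames {11,96}
11: hit
93: miss, evict 11, frames {96,93}
11: miss, evict 96, frames {93,11}
58: miss, evict 93, frames {11,58}
11: hit
58: hit
11: hit
Page faults: 7.

7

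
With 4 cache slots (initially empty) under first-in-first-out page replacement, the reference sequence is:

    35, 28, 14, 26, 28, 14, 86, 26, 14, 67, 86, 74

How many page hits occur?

35: miss, frames {35}
28: miss, frames {35,28}
14: miss, frames {35,28,14}
26: miss, frames {35,28,14,26}
28: hit
14: hit
86: miss, evict 35, frames {28,14,26,86}
26: hit
14: hit
67: miss, evict 28, frames {14,26,86,67}
86: hit
74: miss, evict 14, frames {26,86,67,74}
Hits: 5.

5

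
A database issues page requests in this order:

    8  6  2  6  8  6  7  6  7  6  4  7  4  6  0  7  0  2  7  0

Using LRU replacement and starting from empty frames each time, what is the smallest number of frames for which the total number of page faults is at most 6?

6

f=1: 20 faults
f=2: 13 faults
f=3: 8 faults
f=4: 7 faults
f=5: 7 faults
f=6: 6 faults
Smallest f with faults ≤ 6 is 6.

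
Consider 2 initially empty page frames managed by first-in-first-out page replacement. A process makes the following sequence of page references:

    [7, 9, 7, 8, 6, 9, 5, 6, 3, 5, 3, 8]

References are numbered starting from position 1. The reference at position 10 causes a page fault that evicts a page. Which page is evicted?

6

pos 1: 7 → miss, frames {7}
pos 2: 9 → miss, frames {7,9}
pos 3: 7 → hit
pos 4: 8 → miss, evict 7, frames {9,8}
pos 5: 6 → miss, evict 9, frames {8,6}
pos 6: 9 → miss, evict 8, frames {6,9}
pos 7: 5 → miss, evict 6, frames {9,5}
pos 8: 6 → miss, evict 9, frames {5,6}
pos 9: 3 → miss, evict 5, frames {6,3}
pos 10: 5 → miss, evict 6, frames {3,5}
At position 10, page 6 is evicted.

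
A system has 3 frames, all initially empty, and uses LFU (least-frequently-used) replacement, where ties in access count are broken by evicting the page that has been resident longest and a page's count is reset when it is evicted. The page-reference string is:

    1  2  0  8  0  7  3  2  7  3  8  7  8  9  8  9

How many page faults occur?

12

1: fault, frames [1]
2: fault, frames [1, 2]
0: fault, frames [1, 2, 0]
8: fault, evict 1, frames [2, 0, 8]
0: hit
7: fault, evict 2, frames [0, 8, 7]
3: fault, evict 8, frames [0, 7, 3]
2: fault, evict 7, frames [0, 3, 2]
7: fault, evict 3, frames [0, 2, 7]
3: fault, evict 2, frames [0, 7, 3]
8: fault, evict 7, frames [0, 3, 8]
7: fault, evict 3, frames [0, 8, 7]
8: hit
9: fault, evict 7, frames [0, 8, 9]
8: hit
9: hit
Page faults: 12.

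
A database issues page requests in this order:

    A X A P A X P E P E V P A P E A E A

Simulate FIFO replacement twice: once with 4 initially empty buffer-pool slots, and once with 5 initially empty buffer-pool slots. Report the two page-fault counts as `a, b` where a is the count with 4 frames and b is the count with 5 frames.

6, 5

4 frames: F F . F . . . F . . F . F . . . . . → 6 faults.
5 frames: F F . F . . . F . . F . . . . . . . → 5 faults.
5 < 6: adding a frame reduced faults, as is typical.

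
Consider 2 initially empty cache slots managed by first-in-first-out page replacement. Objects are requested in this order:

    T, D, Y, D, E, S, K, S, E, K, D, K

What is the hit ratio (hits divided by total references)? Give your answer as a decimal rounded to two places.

0.25

T -> miss, frames (T)
D -> miss, frames (T D)
Y -> miss, evict T, frames (D Y)
D -> hit
E -> miss, evict D, frames (Y E)
S -> miss, evict Y, frames (E S)
K -> miss, evict E, frames (S K)
S -> hit
E -> miss, evict S, frames (K E)
K -> hit
D -> miss, evict K, frames (E D)
K -> miss, evict E, frames (D K)
Hits: 3 of 12 references → 3/12 = 0.2500.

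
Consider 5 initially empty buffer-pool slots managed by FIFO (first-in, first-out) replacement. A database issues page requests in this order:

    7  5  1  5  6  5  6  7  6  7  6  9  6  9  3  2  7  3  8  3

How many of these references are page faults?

9

7 → fault, frames [7]
5 → fault, frames [7, 5]
1 → fault, frames [7, 5, 1]
5 → hit
6 → fault, frames [7, 5, 1, 6]
5 → hit
6 → hit
7 → hit
6 → hit
7 → hit
6 → hit
9 → fault, frames [7, 5, 1, 6, 9]
6 → hit
9 → hit
3 → fault, evict 7, frames [5, 1, 6, 9, 3]
2 → fault, evict 5, frames [1, 6, 9, 3, 2]
7 → fault, evict 1, frames [6, 9, 3, 2, 7]
3 → hit
8 → fault, evict 6, frames [9, 3, 2, 7, 8]
3 → hit
Page faults: 9.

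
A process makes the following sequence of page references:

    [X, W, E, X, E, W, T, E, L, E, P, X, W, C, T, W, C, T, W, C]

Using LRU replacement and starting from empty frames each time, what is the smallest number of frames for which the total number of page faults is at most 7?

f=1: 20 faults
f=2: 18 faults
f=3: 10 faults
f=4: 10 faults
f=5: 10 faults
f=6: 8 faults
f=7: 7 faults
Smallest f with faults ≤ 7 is 7.

7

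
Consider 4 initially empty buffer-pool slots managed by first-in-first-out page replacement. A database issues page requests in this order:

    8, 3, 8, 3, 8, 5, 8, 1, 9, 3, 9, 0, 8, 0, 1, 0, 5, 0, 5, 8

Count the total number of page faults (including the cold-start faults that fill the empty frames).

8: miss, frames {8}
3: miss, frames {8,3}
8: hit
3: hit
8: hit
5: miss, frames {8,3,5}
8: hit
1: miss, frames {8,3,5,1}
9: miss, evict 8, frames {3,5,1,9}
3: hit
9: hit
0: miss, evict 3, frames {5,1,9,0}
8: miss, evict 5, frames {1,9,0,8}
0: hit
1: hit
0: hit
5: miss, evict 1, frames {9,0,8,5}
0: hit
5: hit
8: hit
Page faults: 8.

8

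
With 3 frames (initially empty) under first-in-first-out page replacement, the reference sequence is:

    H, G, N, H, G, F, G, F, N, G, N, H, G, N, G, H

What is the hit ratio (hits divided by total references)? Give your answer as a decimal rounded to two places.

H -> fault, frames {H}
G -> fault, frames {H,G}
N -> fault, frames {H,G,N}
H -> hit
G -> hit
F -> fault, evict H, frames {G,N,F}
G -> hit
F -> hit
N -> hit
G -> hit
N -> hit
H -> fault, evict G, frames {N,F,H}
G -> fault, evict N, frames {F,H,G}
N -> fault, evict F, frames {H,G,N}
G -> hit
H -> hit
Hits: 9 of 16 references → 9/16 = 0.5625.

0.56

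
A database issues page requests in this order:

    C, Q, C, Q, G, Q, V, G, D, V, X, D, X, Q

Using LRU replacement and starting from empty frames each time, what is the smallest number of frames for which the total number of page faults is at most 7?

f=1: 14 faults
f=2: 10 faults
f=3: 7 faults
f=4: 7 faults
f=5: 6 faults
f=6: 6 faults
Smallest f with faults ≤ 7 is 3.

3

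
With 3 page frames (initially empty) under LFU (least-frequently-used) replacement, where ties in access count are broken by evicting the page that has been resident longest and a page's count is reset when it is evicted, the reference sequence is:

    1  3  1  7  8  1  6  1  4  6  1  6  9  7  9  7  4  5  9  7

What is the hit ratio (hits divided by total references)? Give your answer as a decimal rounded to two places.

1 → fault, frames {1}
3 → fault, frames {1,3}
1 → hit
7 → fault, frames {1,3,7}
8 → fault, evict 3, frames {1,7,8}
1 → hit
6 → fault, evict 7, frames {1,8,6}
1 → hit
4 → fault, evict 8, frames {1,6,4}
6 → hit
1 → hit
6 → hit
9 → fault, evict 4, frames {1,6,9}
7 → fault, evict 9, frames {1,6,7}
9 → fault, evict 7, frames {1,6,9}
7 → fault, evict 9, frames {1,6,7}
4 → fault, evict 7, frames {1,6,4}
5 → fault, evict 4, frames {1,6,5}
9 → fault, evict 5, frames {1,6,9}
7 → fault, evict 9, frames {1,6,7}
Hits: 6 of 20 references → 6/20 = 0.3000.

0.30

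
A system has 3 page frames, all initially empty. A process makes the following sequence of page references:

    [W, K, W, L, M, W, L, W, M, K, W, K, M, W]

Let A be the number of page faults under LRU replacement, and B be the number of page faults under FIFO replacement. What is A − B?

Under LRU: F F . F F . . . . F . . . . → 5 faults.
Under FIFO: F F . F F F . . . F . . . . → 6 faults.
A − B = 5 − 6 = -1.

-1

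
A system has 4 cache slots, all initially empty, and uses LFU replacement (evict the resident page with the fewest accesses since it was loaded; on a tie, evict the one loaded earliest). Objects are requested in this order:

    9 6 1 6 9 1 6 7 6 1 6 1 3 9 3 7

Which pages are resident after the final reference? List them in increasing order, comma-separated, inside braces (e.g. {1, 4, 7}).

9 -> fault, frames (9)
6 -> fault, frames (9 6)
1 -> fault, frames (9 6 1)
6 -> hit
9 -> hit
1 -> hit
6 -> hit
7 -> fault, frames (9 6 1 7)
6 -> hit
1 -> hit
6 -> hit
1 -> hit
3 -> fault, evict 7, frames (9 6 1 3)
9 -> hit
3 -> hit
7 -> fault, evict 3, frames (9 6 1 7)

{1, 6, 7, 9}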